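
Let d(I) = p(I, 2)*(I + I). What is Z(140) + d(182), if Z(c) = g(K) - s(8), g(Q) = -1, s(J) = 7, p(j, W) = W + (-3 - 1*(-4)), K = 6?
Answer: 1084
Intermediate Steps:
p(j, W) = 1 + W (p(j, W) = W + (-3 + 4) = W + 1 = 1 + W)
d(I) = 6*I (d(I) = (1 + 2)*(I + I) = 3*(2*I) = 6*I)
Z(c) = -8 (Z(c) = -1 - 1*7 = -1 - 7 = -8)
Z(140) + d(182) = -8 + 6*182 = -8 + 1092 = 1084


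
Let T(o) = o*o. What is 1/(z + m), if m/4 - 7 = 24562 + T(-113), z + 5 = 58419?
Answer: 1/207766 ≈ 4.8131e-6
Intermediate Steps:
T(o) = o²
z = 58414 (z = -5 + 58419 = 58414)
m = 149352 (m = 28 + 4*(24562 + (-113)²) = 28 + 4*(24562 + 12769) = 28 + 4*37331 = 28 + 149324 = 149352)
1/(z + m) = 1/(58414 + 149352) = 1/207766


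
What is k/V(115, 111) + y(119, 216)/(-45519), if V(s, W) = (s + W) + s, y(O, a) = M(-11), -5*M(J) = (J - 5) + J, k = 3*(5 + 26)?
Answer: 227496/834515 ≈ 0.27261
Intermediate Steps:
k = 93 (k = 3*31 = 93)
M(J) = 1 - 2*J/5 (M(J) = -((J - 5) + J)/5 = -((-5 + J) + J)/5 = -(-5 + 2*J)/5 = 1 - 2*J/5)
y(O, a) = 27/5 (y(O, a) = 1 - 2/5*(-11) = 1 + 22/5 = 27/5)
V(s, W) = W + 2*s (V(s, W) = (W + s) + s = W + 2*s)
k/V(115, 111) + y(119, 216)/(-45519) = 93/(111 + 2*115) + (27/5)/(-45519) = 93/(111 + 230) + (27/5)*(-1/45519) = 93/341 - 9/75865 = 93*(1/341) - 9/75865 = 3/11 - 9/75865 = 227496/834515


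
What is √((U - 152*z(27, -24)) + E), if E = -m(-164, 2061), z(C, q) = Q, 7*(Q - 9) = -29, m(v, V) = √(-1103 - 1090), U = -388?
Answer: √(-55188 - 49*I*√2193)/7 ≈ 0.69754 - 33.567*I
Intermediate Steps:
m(v, V) = I*√2193 (m(v, V) = √(-2193) = I*√2193)
Q = 34/7 (Q = 9 + (⅐)*(-29) = 9 - 29/7 = 34/7 ≈ 4.8571)
z(C, q) = 34/7
E = -I*√2193 ≈ -46.829*I
√((U - 152*z(27, -24)) + E) = √((-388 - 152*34/7) - I*√2193) = √((-388 - 5168/7) - I*√2193) = √(-7884/7 - I*√2193)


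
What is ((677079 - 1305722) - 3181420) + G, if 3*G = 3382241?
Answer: -8047948/3 ≈ -2.6826e+6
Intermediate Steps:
G = 3382241/3 (G = (⅓)*3382241 = 3382241/3 ≈ 1.1274e+6)
((677079 - 1305722) - 3181420) + G = ((677079 - 1305722) - 3181420) + 3382241/3 = (-628643 - 3181420) + 3382241/3 = -3810063 + 3382241/3 = -8047948/3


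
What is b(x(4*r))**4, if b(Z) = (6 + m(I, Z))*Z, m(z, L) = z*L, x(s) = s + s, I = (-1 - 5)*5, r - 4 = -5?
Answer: 15000314904576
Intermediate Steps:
r = -1 (r = 4 - 5 = -1)
I = -30 (I = -6*5 = -30)
x(s) = 2*s
m(z, L) = L*z
b(Z) = Z*(6 - 30*Z) (b(Z) = (6 + Z*(-30))*Z = (6 - 30*Z)*Z = Z*(6 - 30*Z))
b(x(4*r))**4 = (6*(2*(4*(-1)))*(1 - 10*4*(-1)))**4 = (6*(2*(-4))*(1 - 10*(-4)))**4 = (6*(-8)*(1 - 5*(-8)))**4 = (6*(-8)*(1 + 40))**4 = (6*(-8)*41)**4 = (-1968)**4 = 15000314904576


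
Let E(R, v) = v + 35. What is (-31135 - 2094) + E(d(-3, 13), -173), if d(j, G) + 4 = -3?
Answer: -33367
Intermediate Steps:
d(j, G) = -7 (d(j, G) = -4 - 3 = -7)
E(R, v) = 35 + v
(-31135 - 2094) + E(d(-3, 13), -173) = (-31135 - 2094) + (35 - 173) = -33229 - 138 = -33367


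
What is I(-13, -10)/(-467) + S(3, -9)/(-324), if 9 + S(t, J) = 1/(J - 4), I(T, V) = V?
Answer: 48613/983502 ≈ 0.049428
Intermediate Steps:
S(t, J) = -9 + 1/(-4 + J) (S(t, J) = -9 + 1/(J - 4) = -9 + 1/(-4 + J))
I(-13, -10)/(-467) + S(3, -9)/(-324) = -10/(-467) + ((37 - 9*(-9))/(-4 - 9))/(-324) = -10*(-1/467) + ((37 + 81)/(-13))*(-1/324) = 10/467 - 1/13*118*(-1/324) = 10/467 - 118/13*(-1/324) = 10/467 + 59/2106 = 48613/983502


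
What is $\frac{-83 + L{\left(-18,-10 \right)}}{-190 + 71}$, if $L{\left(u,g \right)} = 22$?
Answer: $\frac{61}{119} \approx 0.5126$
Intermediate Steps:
$\frac{-83 + L{\left(-18,-10 \right)}}{-190 + 71} = \frac{-83 + 22}{-190 + 71} = - \frac{61}{-119} = \left(-61\right) \left(- \frac{1}{119}\right) = \frac{61}{119}$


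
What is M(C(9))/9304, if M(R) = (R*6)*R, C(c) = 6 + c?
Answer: 675/4652 ≈ 0.14510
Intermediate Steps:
M(R) = 6*R² (M(R) = (6*R)*R = 6*R²)
M(C(9))/9304 = (6*(6 + 9)²)/9304 = (6*15²)*(1/9304) = (6*225)*(1/9304) = 1350*(1/9304) = 675/4652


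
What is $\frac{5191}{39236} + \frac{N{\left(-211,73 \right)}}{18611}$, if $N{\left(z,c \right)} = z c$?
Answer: $- \frac{507742407}{730221196} \approx -0.69533$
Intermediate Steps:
$N{\left(z,c \right)} = c z$
$\frac{5191}{39236} + \frac{N{\left(-211,73 \right)}}{18611} = \frac{5191}{39236} + \frac{73 \left(-211\right)}{18611} = 5191 \cdot \frac{1}{39236} - \frac{15403}{18611} = \frac{5191}{39236} - \frac{15403}{18611} = - \frac{507742407}{730221196}$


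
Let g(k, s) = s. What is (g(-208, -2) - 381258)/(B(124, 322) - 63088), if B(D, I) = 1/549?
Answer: 209311740/34635311 ≈ 6.0433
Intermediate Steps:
B(D, I) = 1/549
(g(-208, -2) - 381258)/(B(124, 322) - 63088) = (-2 - 381258)/(1/549 - 63088) = -381260/(-34635311/549) = -381260*(-549/34635311) = 209311740/34635311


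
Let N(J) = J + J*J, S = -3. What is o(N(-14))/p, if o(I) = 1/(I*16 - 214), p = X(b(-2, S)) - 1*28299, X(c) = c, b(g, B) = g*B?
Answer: -1/76334514 ≈ -1.3100e-8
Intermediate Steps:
b(g, B) = B*g
p = -28293 (p = -3*(-2) - 1*28299 = 6 - 28299 = -28293)
N(J) = J + J²
o(I) = 1/(-214 + 16*I) (o(I) = 1/(16*I - 214) = 1/(-214 + 16*I))
o(N(-14))/p = (1/(2*(-107 + 8*(-14*(1 - 14)))))/(-28293) = (1/(2*(-107 + 8*(-14*(-13)))))*(-1/28293) = (1/(2*(-107 + 8*182)))*(-1/28293) = (1/(2*(-107 + 1456)))*(-1/28293) = ((½)/1349)*(-1/28293) = ((½)*(1/1349))*(-1/28293) = (1/2698)*(-1/28293) = -1/76334514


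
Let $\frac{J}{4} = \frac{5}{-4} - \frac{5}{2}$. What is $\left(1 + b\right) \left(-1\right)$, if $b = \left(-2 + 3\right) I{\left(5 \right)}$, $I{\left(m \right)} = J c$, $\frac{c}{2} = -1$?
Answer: $-31$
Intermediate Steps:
$J = -15$ ($J = 4 \left(\frac{5}{-4} - \frac{5}{2}\right) = 4 \left(5 \left(- \frac{1}{4}\right) - \frac{5}{2}\right) = 4 \left(- \frac{5}{4} - \frac{5}{2}\right) = 4 \left(- \frac{15}{4}\right) = -15$)
$c = -2$ ($c = 2 \left(-1\right) = -2$)
$I{\left(m \right)} = 30$ ($I{\left(m \right)} = \left(-15\right) \left(-2\right) = 30$)
$b = 30$ ($b = \left(-2 + 3\right) 30 = 1 \cdot 30 = 30$)
$\left(1 + b\right) \left(-1\right) = \left(1 + 30\right) \left(-1\right) = 31 \left(-1\right) = -31$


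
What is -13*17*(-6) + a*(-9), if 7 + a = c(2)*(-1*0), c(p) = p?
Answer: 1389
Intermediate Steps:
a = -7 (a = -7 + 2*(-1*0) = -7 + 2*0 = -7 + 0 = -7)
-13*17*(-6) + a*(-9) = -13*17*(-6) - 7*(-9) = -221*(-6) + 63 = 1326 + 63 = 1389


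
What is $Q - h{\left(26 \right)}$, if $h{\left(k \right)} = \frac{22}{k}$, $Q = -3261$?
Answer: $- \frac{42404}{13} \approx -3261.8$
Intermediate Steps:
$Q - h{\left(26 \right)} = -3261 - \frac{22}{26} = -3261 - 22 \cdot \frac{1}{26} = -3261 - \frac{11}{13} = - \frac{42404}{13}$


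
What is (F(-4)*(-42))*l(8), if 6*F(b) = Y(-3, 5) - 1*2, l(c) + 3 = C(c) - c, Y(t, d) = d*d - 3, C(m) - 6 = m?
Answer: -420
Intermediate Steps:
C(m) = 6 + m
Y(t, d) = -3 + d² (Y(t, d) = d² - 3 = -3 + d²)
l(c) = 3 (l(c) = -3 + ((6 + c) - c) = -3 + 6 = 3)
F(b) = 10/3 (F(b) = ((-3 + 5²) - 1*2)/6 = ((-3 + 25) - 2)/6 = (22 - 2)/6 = (⅙)*20 = 10/3)
(F(-4)*(-42))*l(8) = ((10/3)*(-42))*3 = -140*3 = -420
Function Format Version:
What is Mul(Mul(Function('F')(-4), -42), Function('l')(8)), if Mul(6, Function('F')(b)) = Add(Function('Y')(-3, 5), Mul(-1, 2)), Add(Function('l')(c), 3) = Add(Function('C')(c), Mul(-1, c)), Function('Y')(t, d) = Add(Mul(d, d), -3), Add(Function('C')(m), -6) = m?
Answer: -420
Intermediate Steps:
Function('C')(m) = Add(6, m)
Function('Y')(t, d) = Add(-3, Pow(d, 2)) (Function('Y')(t, d) = Add(Pow(d, 2), -3) = Add(-3, Pow(d, 2)))
Function('l')(c) = 3 (Function('l')(c) = Add(-3, Add(Add(6, c), Mul(-1, c))) = Add(-3, 6) = 3)
Function('F')(b) = Rational(10, 3) (Function('F')(b) = Mul(Rational(1, 6), Add(Add(-3, Pow(5, 2)), Mul(-1, 2))) = Mul(Rational(1, 6), Add(Add(-3, 25), -2)) = Mul(Rational(1, 6), Add(22, -2)) = Mul(Rational(1, 6), 20) = Rational(10, 3))
Mul(Mul(Function('F')(-4), -42), Function('l')(8)) = Mul(Mul(Rational(10, 3), -42), 3) = Mul(-140, 3) = -420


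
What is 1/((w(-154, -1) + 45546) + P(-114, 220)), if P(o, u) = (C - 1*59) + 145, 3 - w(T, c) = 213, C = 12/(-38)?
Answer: 19/863012 ≈ 2.2016e-5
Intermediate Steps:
C = -6/19 (C = 12*(-1/38) = -6/19 ≈ -0.31579)
w(T, c) = -210 (w(T, c) = 3 - 1*213 = 3 - 213 = -210)
P(o, u) = 1628/19 (P(o, u) = (-6/19 - 1*59) + 145 = (-6/19 - 59) + 145 = -1127/19 + 145 = 1628/19)
1/((w(-154, -1) + 45546) + P(-114, 220)) = 1/((-210 + 45546) + 1628/19) = 1/(45336 + 1628/19) = 1/(863012/19) = 19/863012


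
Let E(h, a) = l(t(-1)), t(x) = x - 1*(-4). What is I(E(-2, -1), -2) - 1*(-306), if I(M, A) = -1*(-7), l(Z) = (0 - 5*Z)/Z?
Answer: 313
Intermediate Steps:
t(x) = 4 + x (t(x) = x + 4 = 4 + x)
l(Z) = -5 (l(Z) = (-5*Z)/Z = -5)
E(h, a) = -5
I(M, A) = 7
I(E(-2, -1), -2) - 1*(-306) = 7 - 1*(-306) = 7 + 306 = 313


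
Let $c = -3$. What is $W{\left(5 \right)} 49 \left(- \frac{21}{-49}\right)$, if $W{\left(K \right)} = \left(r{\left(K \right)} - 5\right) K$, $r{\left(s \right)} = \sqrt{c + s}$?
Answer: $-525 + 105 \sqrt{2} \approx -376.51$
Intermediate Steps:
$r{\left(s \right)} = \sqrt{-3 + s}$
$W{\left(K \right)} = K \left(-5 + \sqrt{-3 + K}\right)$ ($W{\left(K \right)} = \left(\sqrt{-3 + K} - 5\right) K = \left(-5 + \sqrt{-3 + K}\right) K = K \left(-5 + \sqrt{-3 + K}\right)$)
$W{\left(5 \right)} 49 \left(- \frac{21}{-49}\right) = 5 \left(-5 + \sqrt{-3 + 5}\right) 49 \left(- \frac{21}{-49}\right) = 5 \left(-5 + \sqrt{2}\right) 49 \left(\left(-21\right) \left(- \frac{1}{49}\right)\right) = \left(-25 + 5 \sqrt{2}\right) 49 \cdot \frac{3}{7} = \left(-1225 + 245 \sqrt{2}\right) \frac{3}{7} = -525 + 105 \sqrt{2}$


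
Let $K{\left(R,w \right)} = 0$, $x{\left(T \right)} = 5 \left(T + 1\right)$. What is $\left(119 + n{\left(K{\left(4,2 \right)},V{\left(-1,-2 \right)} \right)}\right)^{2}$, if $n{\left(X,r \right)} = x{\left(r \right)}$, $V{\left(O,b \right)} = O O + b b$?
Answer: $22201$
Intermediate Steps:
$V{\left(O,b \right)} = O^{2} + b^{2}$
$x{\left(T \right)} = 5 + 5 T$ ($x{\left(T \right)} = 5 \left(1 + T\right) = 5 + 5 T$)
$n{\left(X,r \right)} = 5 + 5 r$
$\left(119 + n{\left(K{\left(4,2 \right)},V{\left(-1,-2 \right)} \right)}\right)^{2} = \left(119 + \left(5 + 5 \left(\left(-1\right)^{2} + \left(-2\right)^{2}\right)\right)\right)^{2} = \left(119 + \left(5 + 5 \left(1 + 4\right)\right)\right)^{2} = \left(119 + \left(5 + 5 \cdot 5\right)\right)^{2} = \left(119 + \left(5 + 25\right)\right)^{2} = \left(119 + 30\right)^{2} = 149^{2} = 22201$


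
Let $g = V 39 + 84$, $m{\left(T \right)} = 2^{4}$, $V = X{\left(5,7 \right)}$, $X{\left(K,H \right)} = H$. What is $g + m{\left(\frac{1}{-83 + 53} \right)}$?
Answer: $373$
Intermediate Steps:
$V = 7$
$m{\left(T \right)} = 16$
$g = 357$ ($g = 7 \cdot 39 + 84 = 273 + 84 = 357$)
$g + m{\left(\frac{1}{-83 + 53} \right)} = 357 + 16 = 373$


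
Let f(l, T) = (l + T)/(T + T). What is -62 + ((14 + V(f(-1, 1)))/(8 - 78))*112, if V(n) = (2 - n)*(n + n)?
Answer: -422/5 ≈ -84.400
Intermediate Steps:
f(l, T) = (T + l)/(2*T) (f(l, T) = (T + l)/((2*T)) = (T + l)*(1/(2*T)) = (T + l)/(2*T))
V(n) = 2*n*(2 - n) (V(n) = (2 - n)*(2*n) = 2*n*(2 - n))
-62 + ((14 + V(f(-1, 1)))/(8 - 78))*112 = -62 + ((14 + 2*((½)*(1 - 1)/1)*(2 - (1 - 1)/(2*1)))/(8 - 78))*112 = -62 + ((14 + 2*((½)*1*0)*(2 - 0/2))/(-70))*112 = -62 + ((14 + 2*0*(2 - 1*0))*(-1/70))*112 = -62 + ((14 + 2*0*(2 + 0))*(-1/70))*112 = -62 + ((14 + 2*0*2)*(-1/70))*112 = -62 + ((14 + 0)*(-1/70))*112 = -62 + (14*(-1/70))*112 = -62 - ⅕*112 = -62 - 112/5 = -422/5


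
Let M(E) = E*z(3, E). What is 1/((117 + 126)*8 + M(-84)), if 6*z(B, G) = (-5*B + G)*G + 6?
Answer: -1/114564 ≈ -8.7287e-6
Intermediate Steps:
z(B, G) = 1 + G*(G - 5*B)/6 (z(B, G) = ((-5*B + G)*G + 6)/6 = ((G - 5*B)*G + 6)/6 = (G*(G - 5*B) + 6)/6 = (6 + G*(G - 5*B))/6 = 1 + G*(G - 5*B)/6)
M(E) = E*(1 - 5*E/2 + E**2/6) (M(E) = E*(1 + E**2/6 - 5/6*3*E) = E*(1 + E**2/6 - 5*E/2) = E*(1 - 5*E/2 + E**2/6))
1/((117 + 126)*8 + M(-84)) = 1/((117 + 126)*8 + (1/6)*(-84)*(6 + (-84)**2 - 15*(-84))) = 1/(243*8 + (1/6)*(-84)*(6 + 7056 + 1260)) = 1/(1944 + (1/6)*(-84)*8322) = 1/(1944 - 116508) = 1/(-114564) = -1/114564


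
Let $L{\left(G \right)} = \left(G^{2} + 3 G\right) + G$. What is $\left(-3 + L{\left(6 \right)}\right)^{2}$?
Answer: $3249$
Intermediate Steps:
$L{\left(G \right)} = G^{2} + 4 G$
$\left(-3 + L{\left(6 \right)}\right)^{2} = \left(-3 + 6 \left(4 + 6\right)\right)^{2} = \left(-3 + 6 \cdot 10\right)^{2} = \left(-3 + 60\right)^{2} = 57^{2} = 3249$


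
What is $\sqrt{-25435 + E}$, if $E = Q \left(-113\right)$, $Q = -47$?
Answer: $6 i \sqrt{559} \approx 141.86 i$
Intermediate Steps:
$E = 5311$ ($E = \left(-47\right) \left(-113\right) = 5311$)
$\sqrt{-25435 + E} = \sqrt{-25435 + 5311} = \sqrt{-20124} = 6 i \sqrt{559}$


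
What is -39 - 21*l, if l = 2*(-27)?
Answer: 1095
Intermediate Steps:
l = -54
-39 - 21*l = -39 - 21*(-54) = -39 + 1134 = 1095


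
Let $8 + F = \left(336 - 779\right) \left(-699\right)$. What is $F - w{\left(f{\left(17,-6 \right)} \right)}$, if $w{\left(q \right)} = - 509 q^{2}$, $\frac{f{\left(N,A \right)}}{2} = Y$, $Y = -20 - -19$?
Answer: $311685$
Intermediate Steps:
$Y = -1$ ($Y = -20 + 19 = -1$)
$f{\left(N,A \right)} = -2$ ($f{\left(N,A \right)} = 2 \left(-1\right) = -2$)
$F = 309649$ ($F = -8 + \left(336 - 779\right) \left(-699\right) = -8 - -309657 = -8 + 309657 = 309649$)
$F - w{\left(f{\left(17,-6 \right)} \right)} = 309649 - - 509 \left(-2\right)^{2} = 309649 - \left(-509\right) 4 = 309649 - -2036 = 309649 + 2036 = 311685$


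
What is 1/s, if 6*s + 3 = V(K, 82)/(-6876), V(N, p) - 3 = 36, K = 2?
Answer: -13752/6889 ≈ -1.9962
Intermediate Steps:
V(N, p) = 39 (V(N, p) = 3 + 36 = 39)
s = -6889/13752 (s = -1/2 + (39/(-6876))/6 = -1/2 + (39*(-1/6876))/6 = -1/2 + (1/6)*(-13/2292) = -1/2 - 13/13752 = -6889/13752 ≈ -0.50095)
1/s = 1/(-6889/13752) = -13752/6889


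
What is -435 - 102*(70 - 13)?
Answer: -6249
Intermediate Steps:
-435 - 102*(70 - 13) = -435 - 102*57 = -435 - 5814 = -6249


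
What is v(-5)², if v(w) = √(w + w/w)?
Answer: -4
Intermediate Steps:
v(w) = √(1 + w) (v(w) = √(w + 1) = √(1 + w))
v(-5)² = (√(1 - 5))² = (√(-4))² = (2*I)² = -4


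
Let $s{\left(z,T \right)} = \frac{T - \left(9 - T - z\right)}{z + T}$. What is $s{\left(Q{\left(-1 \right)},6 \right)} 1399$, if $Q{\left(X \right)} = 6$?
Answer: $\frac{4197}{4} \approx 1049.3$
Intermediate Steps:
$s{\left(z,T \right)} = \frac{-9 + z + 2 T}{T + z}$ ($s{\left(z,T \right)} = \frac{T + \left(-9 + T + z\right)}{T + z} = \frac{-9 + z + 2 T}{T + z}$)
$s{\left(Q{\left(-1 \right)},6 \right)} 1399 = \frac{-9 + 6 + 2 \cdot 6}{6 + 6} \cdot 1399 = \frac{-9 + 6 + 12}{12} \cdot 1399 = \frac{1}{12} \cdot 9 \cdot 1399 = \frac{3}{4} \cdot 1399 = \frac{4197}{4}$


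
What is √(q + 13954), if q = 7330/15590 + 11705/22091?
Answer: 2*√4138022350090430014/34439869 ≈ 118.13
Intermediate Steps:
q = 34440798/34439869 (q = 7330*(1/15590) + 11705*(1/22091) = 733/1559 + 11705/22091 = 34440798/34439869 ≈ 1.0000)
√(q + 13954) = √(34440798/34439869 + 13954) = √(480608372824/34439869) = 2*√4138022350090430014/34439869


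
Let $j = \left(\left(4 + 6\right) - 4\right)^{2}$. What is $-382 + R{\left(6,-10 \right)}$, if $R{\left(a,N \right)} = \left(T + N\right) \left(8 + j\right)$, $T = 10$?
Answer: $-382$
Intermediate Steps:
$j = 36$ ($j = \left(10 - 4\right)^{2} = 6^{2} = 36$)
$R{\left(a,N \right)} = 440 + 44 N$ ($R{\left(a,N \right)} = \left(10 + N\right) \left(8 + 36\right) = \left(10 + N\right) 44 = 440 + 44 N$)
$-382 + R{\left(6,-10 \right)} = -382 + \left(440 + 44 \left(-10\right)\right) = -382 + \left(440 - 440\right) = -382 + 0 = -382$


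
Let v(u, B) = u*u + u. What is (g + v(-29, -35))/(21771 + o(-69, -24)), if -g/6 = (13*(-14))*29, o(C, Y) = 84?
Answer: 6496/4371 ≈ 1.4862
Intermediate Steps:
v(u, B) = u + u² (v(u, B) = u² + u = u + u²)
g = 31668 (g = -6*13*(-14)*29 = -(-1092)*29 = -6*(-5278) = 31668)
(g + v(-29, -35))/(21771 + o(-69, -24)) = (31668 - 29*(1 - 29))/(21771 + 84) = (31668 - 29*(-28))/21855 = (31668 + 812)*(1/21855) = 32480*(1/21855) = 6496/4371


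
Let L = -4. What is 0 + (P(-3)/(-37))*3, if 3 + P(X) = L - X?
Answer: 12/37 ≈ 0.32432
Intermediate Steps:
P(X) = -7 - X (P(X) = -3 + (-4 - X) = -7 - X)
0 + (P(-3)/(-37))*3 = 0 + ((-7 - 1*(-3))/(-37))*3 = 0 + ((-7 + 3)*(-1/37))*3 = 0 - 4*(-1/37)*3 = 0 + (4/37)*3 = 0 + 12/37 = 12/37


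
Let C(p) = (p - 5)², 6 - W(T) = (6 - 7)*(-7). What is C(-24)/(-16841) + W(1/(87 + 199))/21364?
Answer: -17983965/359791124 ≈ -0.049984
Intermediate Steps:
W(T) = -1 (W(T) = 6 - (6 - 7)*(-7) = 6 - (-1)*(-7) = 6 - 1*7 = 6 - 7 = -1)
C(p) = (-5 + p)²
C(-24)/(-16841) + W(1/(87 + 199))/21364 = (-5 - 24)²/(-16841) - 1/21364 = (-29)²*(-1/16841) - 1*1/21364 = 841*(-1/16841) - 1/21364 = -841/16841 - 1/21364 = -17983965/359791124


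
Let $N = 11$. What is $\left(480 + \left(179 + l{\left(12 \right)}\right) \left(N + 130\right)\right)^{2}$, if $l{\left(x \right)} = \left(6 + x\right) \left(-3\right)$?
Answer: $327791025$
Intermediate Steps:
$l{\left(x \right)} = -18 - 3 x$
$\left(480 + \left(179 + l{\left(12 \right)}\right) \left(N + 130\right)\right)^{2} = \left(480 + \left(179 - 54\right) \left(11 + 130\right)\right)^{2} = \left(480 + \left(179 - 54\right) 141\right)^{2} = \left(480 + 125 \cdot 141\right)^{2} = \left(480 + 17625\right)^{2} = 18105^{2} = 327791025$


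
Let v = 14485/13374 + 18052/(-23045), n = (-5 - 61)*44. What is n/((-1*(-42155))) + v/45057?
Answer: -8064639723066961/117079104672821610 ≈ -0.068882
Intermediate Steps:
n = -2904 (n = -66*44 = -2904)
v = 92379377/308203830 (v = 14485*(1/13374) + 18052*(-1/23045) = 14485/13374 - 18052/23045 = 92379377/308203830 ≈ 0.29973)
n/((-1*(-42155))) + v/45057 = -2904/((-1*(-42155))) + (92379377/308203830)/45057 = -2904/42155 + (92379377/308203830)*(1/45057) = -2904*1/42155 + 92379377/13886739968310 = -2904/42155 + 92379377/13886739968310 = -8064639723066961/117079104672821610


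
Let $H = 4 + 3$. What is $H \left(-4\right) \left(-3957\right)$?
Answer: $110796$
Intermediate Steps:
$H = 7$
$H \left(-4\right) \left(-3957\right) = 7 \left(-4\right) \left(-3957\right) = \left(-28\right) \left(-3957\right) = 110796$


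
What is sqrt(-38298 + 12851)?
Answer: I*sqrt(25447) ≈ 159.52*I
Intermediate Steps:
sqrt(-38298 + 12851) = sqrt(-25447) = I*sqrt(25447)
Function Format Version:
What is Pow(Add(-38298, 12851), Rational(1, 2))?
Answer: Mul(I, Pow(25447, Rational(1, 2))) ≈ Mul(159.52, I)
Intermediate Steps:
Pow(Add(-38298, 12851), Rational(1, 2)) = Pow(-25447, Rational(1, 2)) = Mul(I, Pow(25447, Rational(1, 2)))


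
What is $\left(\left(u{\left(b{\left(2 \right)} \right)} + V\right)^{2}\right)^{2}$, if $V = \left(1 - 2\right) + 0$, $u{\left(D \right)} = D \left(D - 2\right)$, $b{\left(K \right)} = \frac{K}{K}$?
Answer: $16$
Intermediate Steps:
$b{\left(K \right)} = 1$
$u{\left(D \right)} = D \left(-2 + D\right)$
$V = -1$ ($V = -1 + 0 = -1$)
$\left(\left(u{\left(b{\left(2 \right)} \right)} + V\right)^{2}\right)^{2} = \left(\left(1 \left(-2 + 1\right) - 1\right)^{2}\right)^{2} = \left(\left(1 \left(-1\right) - 1\right)^{2}\right)^{2} = \left(\left(-1 - 1\right)^{2}\right)^{2} = \left(\left(-2\right)^{2}\right)^{2} = 4^{2} = 16$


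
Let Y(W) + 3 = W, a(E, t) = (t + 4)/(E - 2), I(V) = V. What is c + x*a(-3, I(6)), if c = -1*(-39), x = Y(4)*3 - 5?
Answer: 43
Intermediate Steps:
a(E, t) = (4 + t)/(-2 + E)
Y(W) = -3 + W
x = -2 (x = (-3 + 4)*3 - 5 = 1*3 - 5 = 3 - 5 = -2)
c = 39
c + x*a(-3, I(6)) = 39 - 2*(4 + 6)/(-2 - 3) = 39 - 2*10/(-5) = 39 - (-2)*10/5 = 39 - 2*(-2) = 39 + 4 = 43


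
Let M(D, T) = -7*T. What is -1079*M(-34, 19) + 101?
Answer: 143608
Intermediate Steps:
-1079*M(-34, 19) + 101 = -(-7553)*19 + 101 = -1079*(-133) + 101 = 143507 + 101 = 143608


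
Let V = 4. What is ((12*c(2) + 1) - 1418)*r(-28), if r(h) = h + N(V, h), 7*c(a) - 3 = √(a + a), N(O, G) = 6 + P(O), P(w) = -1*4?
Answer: 256334/7 ≈ 36619.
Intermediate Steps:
P(w) = -4
N(O, G) = 2 (N(O, G) = 6 - 4 = 2)
c(a) = 3/7 + √2*√a/7 (c(a) = 3/7 + √(a + a)/7 = 3/7 + √(2*a)/7 = 3/7 + (√2*√a)/7 = 3/7 + √2*√a/7)
r(h) = 2 + h (r(h) = h + 2 = 2 + h)
((12*c(2) + 1) - 1418)*r(-28) = ((12*(3/7 + √2*√2/7) + 1) - 1418)*(2 - 28) = ((12*(3/7 + 2/7) + 1) - 1418)*(-26) = ((12*(5/7) + 1) - 1418)*(-26) = ((60/7 + 1) - 1418)*(-26) = (67/7 - 1418)*(-26) = -9859/7*(-26) = 256334/7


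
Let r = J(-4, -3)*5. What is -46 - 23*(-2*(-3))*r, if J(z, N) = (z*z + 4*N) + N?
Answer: -736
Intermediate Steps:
J(z, N) = z² + 5*N (J(z, N) = (z² + 4*N) + N = z² + 5*N)
r = 5 (r = ((-4)² + 5*(-3))*5 = (16 - 15)*5 = 1*5 = 5)
-46 - 23*(-2*(-3))*r = -46 - 23*(-2*(-3))*5 = -46 - 138*5 = -46 - 23*30 = -46 - 690 = -736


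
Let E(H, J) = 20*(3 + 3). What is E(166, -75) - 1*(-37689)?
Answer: 37809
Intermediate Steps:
E(H, J) = 120 (E(H, J) = 20*6 = 120)
E(166, -75) - 1*(-37689) = 120 - 1*(-37689) = 120 + 37689 = 37809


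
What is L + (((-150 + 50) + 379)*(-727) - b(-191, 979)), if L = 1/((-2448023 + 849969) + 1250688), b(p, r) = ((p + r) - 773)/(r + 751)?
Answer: -6094555662058/30047159 ≈ -2.0283e+5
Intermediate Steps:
b(p, r) = (-773 + p + r)/(751 + r)
L = -1/347366 (L = 1/(-1598054 + 1250688) = 1/(-347366) = -1/347366 ≈ -2.8788e-6)
L + (((-150 + 50) + 379)*(-727) - b(-191, 979)) = -1/347366 + (((-150 + 50) + 379)*(-727) - (-773 - 191 + 979)/(751 + 979)) = -1/347366 + ((-100 + 379)*(-727) - 15/1730) = -1/347366 + (279*(-727) - 15/1730) = -1/347366 + (-202833 - 1*3/346) = -1/347366 + (-202833 - 3/346) = -1/347366 - 70180221/346 = -6094555662058/30047159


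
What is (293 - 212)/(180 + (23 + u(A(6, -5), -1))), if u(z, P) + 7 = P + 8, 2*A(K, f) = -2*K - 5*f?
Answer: 81/203 ≈ 0.39901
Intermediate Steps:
A(K, f) = -K - 5*f/2 (A(K, f) = (-2*K - 5*f)/2 = (-5*f - 2*K)/2 = -K - 5*f/2)
u(z, P) = 1 + P (u(z, P) = -7 + (P + 8) = -7 + (8 + P) = 1 + P)
(293 - 212)/(180 + (23 + u(A(6, -5), -1))) = (293 - 212)/(180 + (23 + (1 - 1))) = 81/(180 + (23 + 0)) = 81/(180 + 23) = 81/203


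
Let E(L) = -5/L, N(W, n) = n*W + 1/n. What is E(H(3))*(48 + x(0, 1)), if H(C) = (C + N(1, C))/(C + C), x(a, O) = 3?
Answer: -4590/19 ≈ -241.58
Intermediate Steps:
N(W, n) = 1/n + W*n (N(W, n) = W*n + 1/n = 1/n + W*n)
H(C) = (1/C + 2*C)/(2*C) (H(C) = (C + (1/C + 1*C))/(C + C) = (C + (1/C + C))/((2*C)) = (C + (C + 1/C))*(1/(2*C)) = (1/C + 2*C)*(1/(2*C)) = (1/C + 2*C)/(2*C))
E(H(3))*(48 + x(0, 1)) = (-5/(1 + (½)/3²))*(48 + 3) = -5/(1 + (½)*(⅑))*51 = -5/(1 + 1/18)*51 = -5/19/18*51 = -5*18/19*51 = -90/19*51 = -4590/19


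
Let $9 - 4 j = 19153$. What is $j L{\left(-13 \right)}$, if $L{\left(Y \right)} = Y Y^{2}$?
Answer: $10514842$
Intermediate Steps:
$j = -4786$ ($j = \frac{9}{4} - \frac{19153}{4} = -4786$)
$L{\left(Y \right)} = Y^{3}$
$j L{\left(-13 \right)} = - 4786 \left(-13\right)^{3} = \left(-4786\right) \left(-2197\right) = 10514842$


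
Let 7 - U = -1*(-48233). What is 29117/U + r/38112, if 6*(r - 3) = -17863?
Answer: -3759417797/5513967936 ≈ -0.68180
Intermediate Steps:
r = -17845/6 (r = 3 + (⅙)*(-17863) = 3 - 17863/6 = -17845/6 ≈ -2974.2)
U = -48226 (U = 7 - (-1)*(-48233) = 7 - 1*48233 = 7 - 48233 = -48226)
29117/U + r/38112 = 29117/(-48226) - 17845/6/38112 = 29117*(-1/48226) - 17845/6*1/38112 = -29117/48226 - 17845/228672 = -3759417797/5513967936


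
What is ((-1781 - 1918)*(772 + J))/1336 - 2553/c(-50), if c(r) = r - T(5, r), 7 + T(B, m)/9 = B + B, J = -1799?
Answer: 295924029/102872 ≈ 2876.6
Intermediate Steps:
T(B, m) = -63 + 18*B (T(B, m) = -63 + 9*(B + B) = -63 + 9*(2*B) = -63 + 18*B)
c(r) = -27 + r (c(r) = r - (-63 + 18*5) = r - (-63 + 90) = r - 1*27 = r - 27 = -27 + r)
((-1781 - 1918)*(772 + J))/1336 - 2553/c(-50) = ((-1781 - 1918)*(772 - 1799))/1336 - 2553/(-27 - 50) = -3699*(-1027)*(1/1336) - 2553/(-77) = 3798873*(1/1336) - 2553*(-1/77) = 3798873/1336 + 2553/77 = 295924029/102872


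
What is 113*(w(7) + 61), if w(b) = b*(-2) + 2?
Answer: 5537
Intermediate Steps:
w(b) = 2 - 2*b (w(b) = -2*b + 2 = 2 - 2*b)
113*(w(7) + 61) = 113*((2 - 2*7) + 61) = 113*((2 - 14) + 61) = 113*(-12 + 61) = 113*49 = 5537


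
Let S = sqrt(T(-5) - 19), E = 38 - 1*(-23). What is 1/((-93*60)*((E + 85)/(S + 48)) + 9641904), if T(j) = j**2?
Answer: 76798579/739177652855346 - 11315*sqrt(6)/2956710611421384 ≈ 1.0389e-7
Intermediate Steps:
E = 61 (E = 38 + 23 = 61)
S = sqrt(6) (S = sqrt((-5)**2 - 19) = sqrt(25 - 19) = sqrt(6) ≈ 2.4495)
1/((-93*60)*((E + 85)/(S + 48)) + 9641904) = 1/((-93*60)*((61 + 85)/(sqrt(6) + 48)) + 9641904) = 1/(-814680/(48 + sqrt(6)) + 9641904) = 1/(9641904 - 814680/(48 + sqrt(6)))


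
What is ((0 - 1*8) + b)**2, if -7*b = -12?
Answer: 1936/49 ≈ 39.510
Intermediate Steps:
b = 12/7 (b = -1/7*(-12) = 12/7 ≈ 1.7143)
((0 - 1*8) + b)**2 = ((0 - 1*8) + 12/7)**2 = ((0 - 8) + 12/7)**2 = (-8 + 12/7)**2 = (-44/7)**2 = 1936/49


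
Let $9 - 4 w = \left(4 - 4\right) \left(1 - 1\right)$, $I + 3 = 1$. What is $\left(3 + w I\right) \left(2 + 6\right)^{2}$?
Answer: $-96$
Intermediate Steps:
$I = -2$ ($I = -3 + 1 = -2$)
$w = \frac{9}{4}$ ($w = \frac{9}{4} - \frac{\left(4 - 4\right) \left(1 - 1\right)}{4} = \frac{9}{4} - \frac{0 \cdot 0}{4} = \frac{9}{4} - 0 = \frac{9}{4} + 0 = \frac{9}{4} \approx 2.25$)
$\left(3 + w I\right) \left(2 + 6\right)^{2} = \left(3 + \frac{9}{4} \left(-2\right)\right) \left(2 + 6\right)^{2} = \left(3 - \frac{9}{2}\right) 8^{2} = \left(- \frac{3}{2}\right) 64 = -96$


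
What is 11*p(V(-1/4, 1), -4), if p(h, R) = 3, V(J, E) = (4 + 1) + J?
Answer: 33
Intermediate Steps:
V(J, E) = 5 + J
11*p(V(-1/4, 1), -4) = 11*3 = 33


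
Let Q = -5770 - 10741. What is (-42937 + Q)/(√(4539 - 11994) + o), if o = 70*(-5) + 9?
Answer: 2533971/15467 + 7431*I*√7455/15467 ≈ 163.83 + 41.482*I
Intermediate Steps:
o = -341 (o = -350 + 9 = -341)
Q = -16511
(-42937 + Q)/(√(4539 - 11994) + o) = (-42937 - 16511)/(√(4539 - 11994) - 341) = -59448/(√(-7455) - 341) = -59448/(I*√7455 - 341) = -59448/(-341 + I*√7455)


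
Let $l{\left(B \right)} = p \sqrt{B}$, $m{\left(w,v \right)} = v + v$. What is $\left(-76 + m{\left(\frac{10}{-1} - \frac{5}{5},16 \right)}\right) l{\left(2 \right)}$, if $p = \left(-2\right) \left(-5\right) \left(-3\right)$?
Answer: $1320 \sqrt{2} \approx 1866.8$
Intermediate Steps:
$p = -30$ ($p = 10 \left(-3\right) = -30$)
$m{\left(w,v \right)} = 2 v$
$l{\left(B \right)} = - 30 \sqrt{B}$
$\left(-76 + m{\left(\frac{10}{-1} - \frac{5}{5},16 \right)}\right) l{\left(2 \right)} = \left(-76 + 2 \cdot 16\right) \left(- 30 \sqrt{2}\right) = \left(-76 + 32\right) \left(- 30 \sqrt{2}\right) = - 44 \left(- 30 \sqrt{2}\right) = 1320 \sqrt{2}$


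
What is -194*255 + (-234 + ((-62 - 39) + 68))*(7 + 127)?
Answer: -85248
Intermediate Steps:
-194*255 + (-234 + ((-62 - 39) + 68))*(7 + 127) = -49470 + (-234 + (-101 + 68))*134 = -49470 + (-234 - 33)*134 = -49470 - 267*134 = -49470 - 35778 = -85248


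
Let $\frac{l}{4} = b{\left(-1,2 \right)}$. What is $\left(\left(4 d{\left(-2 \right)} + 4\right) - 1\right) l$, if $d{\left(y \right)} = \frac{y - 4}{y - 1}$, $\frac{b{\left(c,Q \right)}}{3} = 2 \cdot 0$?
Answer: $0$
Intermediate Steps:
$b{\left(c,Q \right)} = 0$ ($b{\left(c,Q \right)} = 3 \cdot 2 \cdot 0 = 3 \cdot 0 = 0$)
$d{\left(y \right)} = \frac{-4 + y}{-1 + y}$
$l = 0$ ($l = 4 \cdot 0 = 0$)
$\left(\left(4 d{\left(-2 \right)} + 4\right) - 1\right) l = \left(\left(4 \frac{-4 - 2}{-1 - 2} + 4\right) - 1\right) 0 = \left(\left(4 \frac{1}{-3} \left(-6\right) + 4\right) - 1\right) 0 = \left(\left(4 \left(\left(- \frac{1}{3}\right) \left(-6\right)\right) + 4\right) - 1\right) 0 = \left(\left(4 \cdot 2 + 4\right) - 1\right) 0 = \left(\left(8 + 4\right) - 1\right) 0 = \left(12 - 1\right) 0 = 11 \cdot 0 = 0$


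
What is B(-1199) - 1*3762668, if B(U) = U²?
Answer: -2325067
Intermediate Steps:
B(-1199) - 1*3762668 = (-1199)² - 1*3762668 = 1437601 - 3762668 = -2325067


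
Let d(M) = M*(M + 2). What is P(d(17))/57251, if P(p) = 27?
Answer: 27/57251 ≈ 0.00047161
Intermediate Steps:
d(M) = M*(2 + M)
P(d(17))/57251 = 27/57251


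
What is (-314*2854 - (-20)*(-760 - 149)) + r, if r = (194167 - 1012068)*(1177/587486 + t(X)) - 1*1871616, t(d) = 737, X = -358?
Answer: -355770140601131/587486 ≈ -6.0558e+8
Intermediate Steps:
r = -355232981001835/587486 (r = (194167 - 1012068)*(1177/587486 + 737) - 1*1871616 = -817901*(1177*(1/587486) + 737) - 1871616 = -817901*(1177/587486 + 737) - 1871616 = -817901*432978359/587486 - 1871616 = -354133432804459/587486 - 1871616 = -355232981001835/587486 ≈ -6.0467e+8)
(-314*2854 - (-20)*(-760 - 149)) + r = (-314*2854 - (-20)*(-760 - 149)) - 355232981001835/587486 = (-896156 - (-20)*(-909)) - 355232981001835/587486 = (-896156 - 1*18180) - 355232981001835/587486 = (-896156 - 18180) - 355232981001835/587486 = -914336 - 355232981001835/587486 = -355770140601131/587486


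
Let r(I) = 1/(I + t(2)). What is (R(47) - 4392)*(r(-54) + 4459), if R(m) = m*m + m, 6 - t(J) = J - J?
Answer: -19048759/2 ≈ -9.5244e+6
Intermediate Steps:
t(J) = 6 (t(J) = 6 - (J - J) = 6 - 1*0 = 6 + 0 = 6)
R(m) = m + m² (R(m) = m² + m = m + m²)
r(I) = 1/(6 + I) (r(I) = 1/(I + 6) = 1/(6 + I))
(R(47) - 4392)*(r(-54) + 4459) = (47*(1 + 47) - 4392)*(1/(6 - 54) + 4459) = (47*48 - 4392)*(1/(-48) + 4459) = (2256 - 4392)*(-1/48 + 4459) = -2136*214031/48 = -19048759/2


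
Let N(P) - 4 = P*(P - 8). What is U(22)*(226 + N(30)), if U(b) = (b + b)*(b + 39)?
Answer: 2388760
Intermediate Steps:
N(P) = 4 + P*(-8 + P) (N(P) = 4 + P*(P - 8) = 4 + P*(-8 + P))
U(b) = 2*b*(39 + b) (U(b) = (2*b)*(39 + b) = 2*b*(39 + b))
U(22)*(226 + N(30)) = (2*22*(39 + 22))*(226 + (4 + 30² - 8*30)) = (2*22*61)*(226 + (4 + 900 - 240)) = 2684*(226 + 664) = 2684*890 = 2388760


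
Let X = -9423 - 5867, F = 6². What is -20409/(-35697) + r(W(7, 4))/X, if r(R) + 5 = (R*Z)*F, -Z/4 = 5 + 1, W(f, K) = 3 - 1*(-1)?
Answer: 145200309/181935710 ≈ 0.79809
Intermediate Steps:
W(f, K) = 4 (W(f, K) = 3 + 1 = 4)
F = 36
Z = -24 (Z = -4*(5 + 1) = -4*6 = -24)
r(R) = -5 - 864*R (r(R) = -5 + (R*(-24))*36 = -5 - 24*R*36 = -5 - 864*R)
X = -15290
-20409/(-35697) + r(W(7, 4))/X = -20409/(-35697) + (-5 - 864*4)/(-15290) = -20409*(-1/35697) + (-5 - 3456)*(-1/15290) = 6803/11899 - 3461*(-1/15290) = 6803/11899 + 3461/15290 = 145200309/181935710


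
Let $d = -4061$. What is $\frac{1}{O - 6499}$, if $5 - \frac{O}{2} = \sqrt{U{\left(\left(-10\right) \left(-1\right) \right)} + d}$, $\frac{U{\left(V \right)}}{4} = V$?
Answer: $\frac{i}{- 6489 i + 2 \sqrt{4021}} \approx -0.00015405 + 3.0108 \cdot 10^{-6} i$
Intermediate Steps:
$U{\left(V \right)} = 4 V$
$O = 10 - 2 i \sqrt{4021}$ ($O = 10 - 2 \sqrt{4 \left(\left(-10\right) \left(-1\right)\right) - 4061} = 10 - 2 \sqrt{4 \cdot 10 - 4061} = 10 - 2 \sqrt{40 - 4061} = 10 - 2 \sqrt{-4021} = 10 - 2 i \sqrt{4021} \approx 10.0 - 126.82 i$)
$\frac{1}{O - 6499} = \frac{1}{\left(10 - 2 i \sqrt{4021}\right) - 6499} = \frac{1}{-6489 - 2 i \sqrt{4021}}$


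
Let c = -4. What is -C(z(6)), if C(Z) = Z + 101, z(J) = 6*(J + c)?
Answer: -113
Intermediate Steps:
z(J) = -24 + 6*J (z(J) = 6*(J - 4) = 6*(-4 + J) = -24 + 6*J)
C(Z) = 101 + Z
-C(z(6)) = -(101 + (-24 + 6*6)) = -(101 + (-24 + 36)) = -(101 + 12) = -1*113 = -113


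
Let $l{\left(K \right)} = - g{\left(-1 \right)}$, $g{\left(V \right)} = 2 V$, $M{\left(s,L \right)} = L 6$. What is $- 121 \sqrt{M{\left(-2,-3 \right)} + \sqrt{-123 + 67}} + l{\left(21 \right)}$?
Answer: $2 - 121 \sqrt{-18 + 2 i \sqrt{14}} \approx -102.56 - 523.9 i$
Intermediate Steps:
$M{\left(s,L \right)} = 6 L$
$l{\left(K \right)} = 2$ ($l{\left(K \right)} = - 2 \left(-1\right) = \left(-1\right) \left(-2\right) = 2$)
$- 121 \sqrt{M{\left(-2,-3 \right)} + \sqrt{-123 + 67}} + l{\left(21 \right)} = - 121 \sqrt{6 \left(-3\right) + \sqrt{-123 + 67}} + 2 = - 121 \sqrt{-18 + \sqrt{-56}} + 2 = - 121 \sqrt{-18 + 2 i \sqrt{14}} + 2 = 2 - 121 \sqrt{-18 + 2 i \sqrt{14}}$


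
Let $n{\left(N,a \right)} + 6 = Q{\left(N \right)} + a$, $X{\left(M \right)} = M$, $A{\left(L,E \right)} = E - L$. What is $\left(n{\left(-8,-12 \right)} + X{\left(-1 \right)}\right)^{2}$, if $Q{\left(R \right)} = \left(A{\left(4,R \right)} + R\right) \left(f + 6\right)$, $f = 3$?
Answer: $39601$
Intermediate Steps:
$Q{\left(R \right)} = -36 + 18 R$ ($Q{\left(R \right)} = \left(\left(R - 4\right) + R\right) \left(3 + 6\right) = \left(\left(R - 4\right) + R\right) 9 = \left(\left(-4 + R\right) + R\right) 9 = \left(-4 + 2 R\right) 9 = -36 + 18 R$)
$n{\left(N,a \right)} = -42 + a + 18 N$ ($n{\left(N,a \right)} = -6 + \left(\left(-36 + 18 N\right) + a\right) = -6 + \left(-36 + a + 18 N\right) = -42 + a + 18 N$)
$\left(n{\left(-8,-12 \right)} + X{\left(-1 \right)}\right)^{2} = \left(\left(-42 - 12 + 18 \left(-8\right)\right) - 1\right)^{2} = \left(\left(-42 - 12 - 144\right) - 1\right)^{2} = \left(-198 - 1\right)^{2} = \left(-199\right)^{2} = 39601$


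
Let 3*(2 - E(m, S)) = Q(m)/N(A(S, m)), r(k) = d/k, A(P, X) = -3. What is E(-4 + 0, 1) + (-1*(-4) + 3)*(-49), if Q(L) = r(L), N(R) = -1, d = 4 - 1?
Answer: -1365/4 ≈ -341.25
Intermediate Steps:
d = 3
r(k) = 3/k
Q(L) = 3/L
E(m, S) = 2 + 1/m (E(m, S) = 2 - 3/m/(3*(-1)) = 2 - 3/m*(-1)/3 = 2 - (-1)/m = 2 + 1/m)
E(-4 + 0, 1) + (-1*(-4) + 3)*(-49) = (2 + 1/(-4 + 0)) + (-1*(-4) + 3)*(-49) = (2 + 1/(-4)) + (4 + 3)*(-49) = (2 - ¼) + 7*(-49) = 7/4 - 343 = -1365/4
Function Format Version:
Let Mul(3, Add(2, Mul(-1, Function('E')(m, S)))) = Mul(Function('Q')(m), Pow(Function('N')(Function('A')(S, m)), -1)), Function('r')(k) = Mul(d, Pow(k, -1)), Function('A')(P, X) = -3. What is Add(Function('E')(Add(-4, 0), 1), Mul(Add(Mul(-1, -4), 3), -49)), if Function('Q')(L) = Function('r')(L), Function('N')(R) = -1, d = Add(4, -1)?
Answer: Rational(-1365, 4) ≈ -341.25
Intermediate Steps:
d = 3
Function('r')(k) = Mul(3, Pow(k, -1))
Function('Q')(L) = Mul(3, Pow(L, -1))
Function('E')(m, S) = Add(2, Pow(m, -1)) (Function('E')(m, S) = Add(2, Mul(Rational(-1, 3), Mul(Mul(3, Pow(m, -1)), Pow(-1, -1)))) = Add(2, Mul(Rational(-1, 3), Mul(Mul(3, Pow(m, -1)), -1))) = Add(2, Mul(Rational(-1, 3), Mul(-3, Pow(m, -1)))) = Add(2, Pow(m, -1)))
Add(Function('E')(Add(-4, 0), 1), Mul(Add(Mul(-1, -4), 3), -49)) = Add(Add(2, Pow(Add(-4, 0), -1)), Mul(Add(Mul(-1, -4), 3), -49)) = Add(Add(2, Pow(-4, -1)), Mul(Add(4, 3), -49)) = Add(Add(2, Rational(-1, 4)), Mul(7, -49)) = Add(Rational(7, 4), -343) = Rational(-1365, 4)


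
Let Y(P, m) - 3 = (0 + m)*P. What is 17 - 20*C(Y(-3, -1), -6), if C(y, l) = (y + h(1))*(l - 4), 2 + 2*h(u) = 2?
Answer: 1217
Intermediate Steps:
h(u) = 0 (h(u) = -1 + (½)*2 = -1 + 1 = 0)
Y(P, m) = 3 + P*m (Y(P, m) = 3 + (0 + m)*P = 3 + m*P = 3 + P*m)
C(y, l) = y*(-4 + l) (C(y, l) = (y + 0)*(l - 4) = y*(-4 + l))
17 - 20*C(Y(-3, -1), -6) = 17 - 20*(3 - 3*(-1))*(-4 - 6) = 17 - 20*(3 + 3)*(-10) = 17 - 120*(-10) = 17 - 20*(-60) = 17 + 1200 = 1217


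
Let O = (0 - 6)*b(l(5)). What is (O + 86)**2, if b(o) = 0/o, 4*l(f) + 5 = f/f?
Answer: 7396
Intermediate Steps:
l(f) = -1 (l(f) = -5/4 + (f/f)/4 = -5/4 + (1/4)*1 = -5/4 + 1/4 = -1)
b(o) = 0
O = 0 (O = (0 - 6)*0 = -6*0 = 0)
(O + 86)**2 = (0 + 86)**2 = 86**2 = 7396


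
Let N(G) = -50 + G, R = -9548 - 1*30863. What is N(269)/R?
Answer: -219/40411 ≈ -0.0054193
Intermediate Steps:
R = -40411 (R = -9548 - 30863 = -40411)
N(269)/R = (-50 + 269)/(-40411) = 219*(-1/40411) = -219/40411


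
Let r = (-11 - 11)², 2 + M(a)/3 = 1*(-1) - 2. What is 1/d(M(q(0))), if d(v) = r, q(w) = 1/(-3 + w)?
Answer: 1/484 ≈ 0.0020661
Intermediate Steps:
M(a) = -15 (M(a) = -6 + 3*(1*(-1) - 2) = -6 + 3*(-1 - 2) = -6 + 3*(-3) = -6 - 9 = -15)
r = 484 (r = (-22)² = 484)
d(v) = 484
1/d(M(q(0))) = 1/484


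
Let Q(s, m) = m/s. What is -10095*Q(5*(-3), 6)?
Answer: 4038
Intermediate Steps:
-10095*Q(5*(-3), 6) = -60570/(5*(-3)) = -60570/(-15) = -60570*(-1)/15 = -10095*(-2/5) = 4038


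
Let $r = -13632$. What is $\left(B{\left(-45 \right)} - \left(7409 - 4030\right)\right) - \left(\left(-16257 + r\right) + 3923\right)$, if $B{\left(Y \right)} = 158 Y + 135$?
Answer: $15612$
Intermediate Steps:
$B{\left(Y \right)} = 135 + 158 Y$
$\left(B{\left(-45 \right)} - \left(7409 - 4030\right)\right) - \left(\left(-16257 + r\right) + 3923\right) = \left(\left(135 + 158 \left(-45\right)\right) - \left(7409 - 4030\right)\right) - \left(\left(-16257 - 13632\right) + 3923\right) = \left(\left(135 - 7110\right) - \left(7409 - 4030\right)\right) - \left(-29889 + 3923\right) = \left(-6975 - 3379\right) - -25966 = \left(-6975 - 3379\right) + 25966 = -10354 + 25966 = 15612$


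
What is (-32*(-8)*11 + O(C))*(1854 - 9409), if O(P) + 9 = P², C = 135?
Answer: -158896760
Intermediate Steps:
O(P) = -9 + P²
(-32*(-8)*11 + O(C))*(1854 - 9409) = (-32*(-8)*11 + (-9 + 135²))*(1854 - 9409) = (256*11 + (-9 + 18225))*(-7555) = (2816 + 18216)*(-7555) = 21032*(-7555) = -158896760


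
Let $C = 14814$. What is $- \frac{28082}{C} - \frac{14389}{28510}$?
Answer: $- \frac{506888233}{211173570} \approx -2.4003$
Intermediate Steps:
$- \frac{28082}{C} - \frac{14389}{28510} = - \frac{28082}{14814} - \frac{14389}{28510} = \left(-28082\right) \frac{1}{14814} - \frac{14389}{28510} = - \frac{14041}{7407} - \frac{14389}{28510} = - \frac{506888233}{211173570}$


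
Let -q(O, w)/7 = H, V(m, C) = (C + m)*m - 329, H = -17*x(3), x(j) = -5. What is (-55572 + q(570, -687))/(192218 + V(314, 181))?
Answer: -56167/347319 ≈ -0.16172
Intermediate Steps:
H = 85 (H = -17*(-5) = 85)
V(m, C) = -329 + m*(C + m) (V(m, C) = m*(C + m) - 329 = -329 + m*(C + m))
q(O, w) = -595 (q(O, w) = -7*85 = -595)
(-55572 + q(570, -687))/(192218 + V(314, 181)) = (-55572 - 595)/(192218 + (-329 + 314² + 181*314)) = -56167/(192218 + (-329 + 98596 + 56834)) = -56167/(192218 + 155101) = -56167/347319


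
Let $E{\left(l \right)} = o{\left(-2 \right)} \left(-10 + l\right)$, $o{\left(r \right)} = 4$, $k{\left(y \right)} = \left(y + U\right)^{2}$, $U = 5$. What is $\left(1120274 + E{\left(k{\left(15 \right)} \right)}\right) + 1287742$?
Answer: $2409576$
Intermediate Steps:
$k{\left(y \right)} = \left(5 + y\right)^{2}$ ($k{\left(y \right)} = \left(y + 5\right)^{2} = \left(5 + y\right)^{2}$)
$E{\left(l \right)} = -40 + 4 l$ ($E{\left(l \right)} = 4 \left(-10 + l\right) = -40 + 4 l$)
$\left(1120274 + E{\left(k{\left(15 \right)} \right)}\right) + 1287742 = \left(1120274 - \left(40 - 4 \left(5 + 15\right)^{2}\right)\right) + 1287742 = \left(1120274 - \left(40 - 4 \cdot 20^{2}\right)\right) + 1287742 = \left(1120274 + \left(-40 + 4 \cdot 400\right)\right) + 1287742 = \left(1120274 + \left(-40 + 1600\right)\right) + 1287742 = \left(1120274 + 1560\right) + 1287742 = 1121834 + 1287742 = 2409576$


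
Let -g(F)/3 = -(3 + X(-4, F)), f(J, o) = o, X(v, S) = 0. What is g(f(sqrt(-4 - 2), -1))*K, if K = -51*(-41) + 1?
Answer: 18828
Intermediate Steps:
g(F) = 9 (g(F) = -(-3)*(3 + 0) = -(-3)*3 = -3*(-3) = 9)
K = 2092 (K = 2091 + 1 = 2092)
g(f(sqrt(-4 - 2), -1))*K = 9*2092 = 18828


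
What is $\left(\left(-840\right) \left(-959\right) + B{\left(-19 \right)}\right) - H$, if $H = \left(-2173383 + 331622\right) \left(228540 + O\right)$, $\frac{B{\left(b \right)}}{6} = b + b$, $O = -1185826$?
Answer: $-1763091215314$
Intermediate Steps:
$B{\left(b \right)} = 12 b$ ($B{\left(b \right)} = 6 \left(b + b\right) = 6 \cdot 2 b = 12 b$)
$H = 1763092020646$ ($H = \left(-2173383 + 331622\right) \left(228540 - 1185826\right) = \left(-1841761\right) \left(-957286\right) = 1763092020646$)
$\left(\left(-840\right) \left(-959\right) + B{\left(-19 \right)}\right) - H = \left(\left(-840\right) \left(-959\right) + 12 \left(-19\right)\right) - 1763092020646 = \left(805560 - 228\right) - 1763092020646 = 805332 - 1763092020646 = -1763091215314$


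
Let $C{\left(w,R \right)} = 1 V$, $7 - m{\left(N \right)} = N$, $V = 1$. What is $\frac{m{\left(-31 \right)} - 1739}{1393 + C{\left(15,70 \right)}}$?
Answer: $- \frac{1701}{1394} \approx -1.2202$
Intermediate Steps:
$m{\left(N \right)} = 7 - N$
$C{\left(w,R \right)} = 1$ ($C{\left(w,R \right)} = 1 \cdot 1 = 1$)
$\frac{m{\left(-31 \right)} - 1739}{1393 + C{\left(15,70 \right)}} = \frac{\left(7 - -31\right) - 1739}{1393 + 1} = \frac{\left(7 + 31\right) - 1739}{1394} = \left(38 - 1739\right) \frac{1}{1394} = \left(-1701\right) \frac{1}{1394} = - \frac{1701}{1394}$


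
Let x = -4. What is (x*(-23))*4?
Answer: 368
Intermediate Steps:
(x*(-23))*4 = -4*(-23)*4 = 92*4 = 368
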